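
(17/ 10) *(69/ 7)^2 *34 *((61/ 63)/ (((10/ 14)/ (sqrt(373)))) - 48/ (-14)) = 33022296/ 1715 + 9325741 *sqrt(373)/ 1225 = 166283.53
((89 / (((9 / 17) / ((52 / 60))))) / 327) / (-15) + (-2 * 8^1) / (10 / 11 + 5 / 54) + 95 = 6224885524 / 78798825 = 79.00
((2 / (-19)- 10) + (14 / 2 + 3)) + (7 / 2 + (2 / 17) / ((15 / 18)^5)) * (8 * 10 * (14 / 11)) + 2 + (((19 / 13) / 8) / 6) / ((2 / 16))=67258443211 / 173208750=388.31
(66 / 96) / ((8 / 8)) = 11 / 16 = 0.69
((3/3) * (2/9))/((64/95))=95/288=0.33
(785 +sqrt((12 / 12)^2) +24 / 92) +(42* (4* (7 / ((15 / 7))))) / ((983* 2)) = 88914416 / 113045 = 786.54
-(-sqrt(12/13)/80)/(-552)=-sqrt(39)/287040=-0.00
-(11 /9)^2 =-121 /81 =-1.49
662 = 662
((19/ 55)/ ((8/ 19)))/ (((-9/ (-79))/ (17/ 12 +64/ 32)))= 1169279/ 47520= 24.61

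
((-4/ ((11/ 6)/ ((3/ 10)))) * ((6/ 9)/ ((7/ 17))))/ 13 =-408/ 5005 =-0.08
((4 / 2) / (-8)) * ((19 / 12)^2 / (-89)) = 361 / 51264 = 0.01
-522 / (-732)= 87 / 122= 0.71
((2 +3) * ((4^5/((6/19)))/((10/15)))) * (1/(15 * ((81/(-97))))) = -471808/243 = -1941.60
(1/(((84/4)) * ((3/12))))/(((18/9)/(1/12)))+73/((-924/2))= -104/693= -0.15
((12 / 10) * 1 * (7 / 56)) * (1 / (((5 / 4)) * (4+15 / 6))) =6 / 325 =0.02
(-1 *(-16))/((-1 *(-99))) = 16/99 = 0.16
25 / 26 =0.96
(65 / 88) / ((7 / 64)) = 520 / 77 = 6.75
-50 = -50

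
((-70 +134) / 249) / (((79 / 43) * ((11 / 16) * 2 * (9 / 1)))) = 22016 / 1947429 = 0.01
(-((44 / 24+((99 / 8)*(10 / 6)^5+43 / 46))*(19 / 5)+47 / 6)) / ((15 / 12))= -15477743 / 31050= -498.48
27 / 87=0.31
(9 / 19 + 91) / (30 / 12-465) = -3476 / 17575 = -0.20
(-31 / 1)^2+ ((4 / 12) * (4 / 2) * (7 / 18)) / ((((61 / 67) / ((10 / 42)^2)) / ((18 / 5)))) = 11080039 / 11529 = 961.06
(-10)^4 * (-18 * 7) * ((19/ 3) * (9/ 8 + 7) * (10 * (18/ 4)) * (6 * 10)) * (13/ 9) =-252866250000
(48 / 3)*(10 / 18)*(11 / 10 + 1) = 56 / 3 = 18.67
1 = 1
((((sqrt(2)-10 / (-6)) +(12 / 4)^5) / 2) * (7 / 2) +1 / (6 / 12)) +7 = 7 * sqrt(2) / 4 +2623 / 6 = 439.64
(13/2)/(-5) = -13/10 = -1.30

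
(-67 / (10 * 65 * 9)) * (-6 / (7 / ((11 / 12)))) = 0.01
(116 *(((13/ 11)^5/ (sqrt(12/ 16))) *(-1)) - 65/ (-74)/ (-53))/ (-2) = 65/ 7844 + 43069988 *sqrt(3)/ 483153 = 154.41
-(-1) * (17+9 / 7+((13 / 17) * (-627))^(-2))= 8504168551 / 465071607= 18.29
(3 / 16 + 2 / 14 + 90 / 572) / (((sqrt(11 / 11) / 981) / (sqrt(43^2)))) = 329491413 / 16016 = 20572.64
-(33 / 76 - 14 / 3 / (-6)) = -829 / 684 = -1.21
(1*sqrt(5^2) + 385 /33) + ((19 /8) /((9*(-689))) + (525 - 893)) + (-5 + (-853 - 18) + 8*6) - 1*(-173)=-49922203 /49608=-1006.33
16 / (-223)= -16 / 223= -0.07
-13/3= -4.33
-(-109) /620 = 109 /620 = 0.18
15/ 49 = 0.31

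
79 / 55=1.44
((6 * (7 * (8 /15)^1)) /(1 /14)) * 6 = 9408 /5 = 1881.60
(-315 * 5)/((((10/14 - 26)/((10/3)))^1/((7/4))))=42875/118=363.35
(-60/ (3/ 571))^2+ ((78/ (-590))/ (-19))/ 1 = 730983922039/ 5605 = 130416400.01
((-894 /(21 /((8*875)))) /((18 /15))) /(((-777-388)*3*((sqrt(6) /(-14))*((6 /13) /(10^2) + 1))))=-677950000*sqrt(6) /4108023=-404.24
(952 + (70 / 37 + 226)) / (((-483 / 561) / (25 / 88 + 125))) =-146111175 / 851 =-171693.51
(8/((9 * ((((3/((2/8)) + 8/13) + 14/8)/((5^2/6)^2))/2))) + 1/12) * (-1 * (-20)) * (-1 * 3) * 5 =-13504225/20169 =-669.55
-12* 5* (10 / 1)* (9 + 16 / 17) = -101400 / 17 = -5964.71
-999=-999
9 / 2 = 4.50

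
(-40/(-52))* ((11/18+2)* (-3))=-235/39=-6.03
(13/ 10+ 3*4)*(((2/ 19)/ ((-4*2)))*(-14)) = 49/ 20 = 2.45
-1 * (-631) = 631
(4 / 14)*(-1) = -0.29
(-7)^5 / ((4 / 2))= -16807 / 2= -8403.50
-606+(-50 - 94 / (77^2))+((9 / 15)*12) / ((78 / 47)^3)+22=-247145396233 / 390780390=-632.44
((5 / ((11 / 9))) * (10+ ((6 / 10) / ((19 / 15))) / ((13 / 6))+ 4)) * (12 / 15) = 126432 / 2717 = 46.53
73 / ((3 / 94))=6862 / 3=2287.33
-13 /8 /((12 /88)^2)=-1573 /18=-87.39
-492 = -492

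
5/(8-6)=5/2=2.50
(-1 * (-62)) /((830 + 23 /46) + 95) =124 /1851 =0.07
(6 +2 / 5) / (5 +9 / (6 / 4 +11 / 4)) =544 / 605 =0.90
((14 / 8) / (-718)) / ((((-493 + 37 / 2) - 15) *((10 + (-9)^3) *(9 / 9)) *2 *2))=-0.00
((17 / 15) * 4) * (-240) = -1088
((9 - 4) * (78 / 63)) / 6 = 65 / 63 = 1.03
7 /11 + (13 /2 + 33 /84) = 2319 /308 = 7.53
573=573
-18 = -18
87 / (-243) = -29 / 81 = -0.36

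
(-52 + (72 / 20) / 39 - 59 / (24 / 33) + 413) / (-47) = -145583 / 24440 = -5.96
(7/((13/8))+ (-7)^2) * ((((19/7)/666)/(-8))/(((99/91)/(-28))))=931/1332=0.70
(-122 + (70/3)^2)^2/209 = 14455204/16929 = 853.87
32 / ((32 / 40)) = 40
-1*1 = -1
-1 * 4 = -4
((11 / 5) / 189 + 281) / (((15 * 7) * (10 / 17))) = 2257226 / 496125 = 4.55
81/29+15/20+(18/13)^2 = 107043/19604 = 5.46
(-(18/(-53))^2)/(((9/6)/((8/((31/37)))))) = -63936/87079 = -0.73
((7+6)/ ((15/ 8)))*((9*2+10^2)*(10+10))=16362.67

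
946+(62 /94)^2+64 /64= 2092884 /2209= 947.44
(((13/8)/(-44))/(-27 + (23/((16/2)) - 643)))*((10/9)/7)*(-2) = -0.00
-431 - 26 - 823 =-1280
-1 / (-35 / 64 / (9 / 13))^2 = -331776 / 207025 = -1.60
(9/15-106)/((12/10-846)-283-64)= 527/5959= 0.09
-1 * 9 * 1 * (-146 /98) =657 /49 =13.41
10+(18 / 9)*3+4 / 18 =146 / 9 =16.22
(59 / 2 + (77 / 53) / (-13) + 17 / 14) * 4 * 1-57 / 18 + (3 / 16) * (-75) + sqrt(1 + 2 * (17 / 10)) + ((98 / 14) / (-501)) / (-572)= sqrt(110) / 5 + 44730613195 / 425272848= 107.28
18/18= 1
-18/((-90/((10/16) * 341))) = 341/8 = 42.62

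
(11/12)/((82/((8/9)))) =11/1107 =0.01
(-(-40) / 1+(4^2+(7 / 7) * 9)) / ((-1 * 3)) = -65 / 3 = -21.67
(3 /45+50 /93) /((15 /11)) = 3091 /6975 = 0.44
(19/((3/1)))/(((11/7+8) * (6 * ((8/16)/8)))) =1.76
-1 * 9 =-9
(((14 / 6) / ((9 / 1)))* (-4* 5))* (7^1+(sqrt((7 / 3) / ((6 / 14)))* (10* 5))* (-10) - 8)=490420 / 81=6054.57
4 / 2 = 2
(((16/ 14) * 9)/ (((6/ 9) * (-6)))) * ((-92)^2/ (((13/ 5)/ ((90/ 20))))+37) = -37764.59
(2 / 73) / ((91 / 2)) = 0.00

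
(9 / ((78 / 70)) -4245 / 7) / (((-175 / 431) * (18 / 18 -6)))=-938718 / 3185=-294.73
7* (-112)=-784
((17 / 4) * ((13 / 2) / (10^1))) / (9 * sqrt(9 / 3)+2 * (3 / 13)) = -2873 / 547080+37349 * sqrt(3) / 364720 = 0.17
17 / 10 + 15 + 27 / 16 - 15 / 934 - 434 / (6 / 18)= -47956363 / 37360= -1283.63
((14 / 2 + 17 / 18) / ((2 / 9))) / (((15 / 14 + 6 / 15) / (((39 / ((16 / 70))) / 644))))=975975 / 151616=6.44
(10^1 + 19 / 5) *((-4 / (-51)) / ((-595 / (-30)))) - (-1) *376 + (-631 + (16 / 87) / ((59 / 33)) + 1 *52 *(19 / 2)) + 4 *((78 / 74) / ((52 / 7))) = 153507979304 / 640350305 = 239.73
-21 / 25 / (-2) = 21 / 50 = 0.42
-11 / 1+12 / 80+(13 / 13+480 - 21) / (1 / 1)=8983 / 20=449.15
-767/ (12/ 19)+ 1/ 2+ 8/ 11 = -160141/ 132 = -1213.19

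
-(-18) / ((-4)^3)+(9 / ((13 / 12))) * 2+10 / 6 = 22465 / 1248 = 18.00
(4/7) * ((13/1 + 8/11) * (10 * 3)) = 18120/77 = 235.32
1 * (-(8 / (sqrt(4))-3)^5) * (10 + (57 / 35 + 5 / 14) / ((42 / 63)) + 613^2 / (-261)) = 52133423 / 36540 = 1426.75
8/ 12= 2/ 3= 0.67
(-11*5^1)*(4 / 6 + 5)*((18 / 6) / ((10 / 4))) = -374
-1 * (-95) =95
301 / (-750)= -301 / 750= -0.40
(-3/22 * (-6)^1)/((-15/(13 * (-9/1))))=351/55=6.38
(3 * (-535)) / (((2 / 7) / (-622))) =3494085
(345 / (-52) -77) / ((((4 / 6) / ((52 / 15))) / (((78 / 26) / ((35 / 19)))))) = -247893 / 350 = -708.27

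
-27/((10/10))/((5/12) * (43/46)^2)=-685584/9245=-74.16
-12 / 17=-0.71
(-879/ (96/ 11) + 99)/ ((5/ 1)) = -11/ 32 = -0.34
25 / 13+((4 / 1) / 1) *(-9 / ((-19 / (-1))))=7 / 247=0.03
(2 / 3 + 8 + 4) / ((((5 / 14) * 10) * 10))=133 / 375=0.35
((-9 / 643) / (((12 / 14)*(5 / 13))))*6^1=-819 / 3215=-0.25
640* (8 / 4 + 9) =7040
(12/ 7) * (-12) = -144/ 7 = -20.57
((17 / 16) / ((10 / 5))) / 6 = 0.09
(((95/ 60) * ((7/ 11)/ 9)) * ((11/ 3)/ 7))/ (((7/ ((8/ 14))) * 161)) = 19/ 639009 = 0.00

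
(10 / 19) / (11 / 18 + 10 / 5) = 180 / 893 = 0.20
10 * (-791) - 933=-8843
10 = 10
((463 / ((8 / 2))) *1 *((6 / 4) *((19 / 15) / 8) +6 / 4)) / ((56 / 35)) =64357 / 512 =125.70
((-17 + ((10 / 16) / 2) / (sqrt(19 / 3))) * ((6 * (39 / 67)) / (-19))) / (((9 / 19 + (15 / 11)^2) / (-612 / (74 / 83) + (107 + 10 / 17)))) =-572718289 / 738742 + 2863591445 * sqrt(57) / 3817818656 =-769.60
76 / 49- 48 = -2276 / 49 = -46.45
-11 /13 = -0.85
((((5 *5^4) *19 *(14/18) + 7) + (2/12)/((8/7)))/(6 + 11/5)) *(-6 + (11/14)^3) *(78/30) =-186921469163/2314368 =-80765.66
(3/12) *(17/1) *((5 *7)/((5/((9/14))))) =153/8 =19.12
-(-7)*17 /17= 7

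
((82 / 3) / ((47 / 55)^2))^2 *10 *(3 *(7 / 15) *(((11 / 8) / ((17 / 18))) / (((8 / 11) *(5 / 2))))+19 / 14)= 362899953585125 / 10452276702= 34719.70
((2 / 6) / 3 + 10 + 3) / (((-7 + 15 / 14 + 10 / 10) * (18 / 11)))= -9086 / 5589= -1.63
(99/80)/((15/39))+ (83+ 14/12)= 104861/1200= 87.38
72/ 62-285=-8799/ 31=-283.84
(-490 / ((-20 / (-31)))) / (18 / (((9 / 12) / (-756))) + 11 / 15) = 735 / 17558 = 0.04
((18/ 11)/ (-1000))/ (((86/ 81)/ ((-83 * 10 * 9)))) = 544563/ 47300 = 11.51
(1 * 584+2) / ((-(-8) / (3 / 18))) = 293 / 24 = 12.21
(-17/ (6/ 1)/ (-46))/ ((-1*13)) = -17/ 3588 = -0.00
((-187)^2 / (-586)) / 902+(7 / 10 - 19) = -18.37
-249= -249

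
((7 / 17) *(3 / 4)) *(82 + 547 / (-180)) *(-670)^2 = 2233075495 / 204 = 10946448.50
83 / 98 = 0.85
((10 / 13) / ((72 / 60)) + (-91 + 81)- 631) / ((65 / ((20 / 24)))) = -12487 / 1521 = -8.21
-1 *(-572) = 572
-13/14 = -0.93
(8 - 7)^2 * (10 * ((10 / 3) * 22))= 2200 / 3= 733.33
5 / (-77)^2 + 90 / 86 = 267020 / 254947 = 1.05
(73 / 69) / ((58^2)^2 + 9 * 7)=0.00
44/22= 2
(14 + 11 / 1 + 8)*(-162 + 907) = 24585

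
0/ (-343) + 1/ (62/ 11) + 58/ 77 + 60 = 290883/ 4774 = 60.93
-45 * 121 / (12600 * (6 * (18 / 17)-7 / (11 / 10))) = 22627 / 560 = 40.41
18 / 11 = 1.64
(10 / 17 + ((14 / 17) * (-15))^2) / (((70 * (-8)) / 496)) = -274474 / 2023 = -135.68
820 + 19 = 839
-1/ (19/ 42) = -42/ 19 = -2.21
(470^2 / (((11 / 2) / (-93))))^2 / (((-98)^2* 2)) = 211021804845000 / 290521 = 726356459.07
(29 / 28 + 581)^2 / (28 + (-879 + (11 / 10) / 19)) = -25231259855 / 63378168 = -398.11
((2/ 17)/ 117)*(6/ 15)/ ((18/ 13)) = 2/ 6885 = 0.00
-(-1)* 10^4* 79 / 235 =158000 / 47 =3361.70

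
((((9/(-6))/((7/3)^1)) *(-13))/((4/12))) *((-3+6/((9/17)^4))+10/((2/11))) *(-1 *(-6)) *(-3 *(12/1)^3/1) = -700791936/7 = -100113133.71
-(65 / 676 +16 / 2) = -421 / 52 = -8.10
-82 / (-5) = 82 / 5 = 16.40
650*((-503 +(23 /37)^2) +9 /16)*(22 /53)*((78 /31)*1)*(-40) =30664930939500 /2249267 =13633299.62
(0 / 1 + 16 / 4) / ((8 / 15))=15 / 2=7.50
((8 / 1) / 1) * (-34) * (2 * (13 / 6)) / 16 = -221 / 3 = -73.67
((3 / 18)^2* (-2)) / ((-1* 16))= 0.00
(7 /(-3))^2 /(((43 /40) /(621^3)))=52154088840 /43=1212885786.98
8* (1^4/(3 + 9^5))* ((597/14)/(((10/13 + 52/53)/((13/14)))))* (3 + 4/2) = 8912215/581603148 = 0.02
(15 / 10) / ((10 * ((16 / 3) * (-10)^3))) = -0.00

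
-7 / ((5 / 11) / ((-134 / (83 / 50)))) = 103180 / 83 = 1243.13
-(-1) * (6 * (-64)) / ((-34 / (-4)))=-768 / 17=-45.18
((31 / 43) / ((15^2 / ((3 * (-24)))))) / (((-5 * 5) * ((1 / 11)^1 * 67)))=2728 / 1800625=0.00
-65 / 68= -0.96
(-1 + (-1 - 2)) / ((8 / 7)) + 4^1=1 / 2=0.50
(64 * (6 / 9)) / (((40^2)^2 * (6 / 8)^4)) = 8 / 151875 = 0.00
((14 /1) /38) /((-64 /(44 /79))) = -77 /24016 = -0.00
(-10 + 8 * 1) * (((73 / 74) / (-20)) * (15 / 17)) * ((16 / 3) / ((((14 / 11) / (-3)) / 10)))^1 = -48180 / 4403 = -10.94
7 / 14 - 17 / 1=-16.50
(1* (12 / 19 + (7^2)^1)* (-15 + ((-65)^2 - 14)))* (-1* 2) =-7913656 / 19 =-416508.21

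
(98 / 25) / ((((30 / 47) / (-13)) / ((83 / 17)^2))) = -206249771 / 108375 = -1903.11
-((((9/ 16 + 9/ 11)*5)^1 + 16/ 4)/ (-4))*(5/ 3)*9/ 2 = 28785/ 1408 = 20.44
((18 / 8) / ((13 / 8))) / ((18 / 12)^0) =18 / 13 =1.38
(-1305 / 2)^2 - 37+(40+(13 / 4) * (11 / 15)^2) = 425761.00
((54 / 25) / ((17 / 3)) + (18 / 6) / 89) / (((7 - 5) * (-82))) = -15693 / 6203300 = -0.00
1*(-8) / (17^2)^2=-8 / 83521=-0.00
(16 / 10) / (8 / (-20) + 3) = 0.62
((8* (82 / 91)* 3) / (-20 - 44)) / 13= -123 / 4732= -0.03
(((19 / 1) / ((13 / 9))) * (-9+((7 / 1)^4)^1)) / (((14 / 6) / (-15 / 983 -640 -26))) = -61797781656 / 6881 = -8980930.34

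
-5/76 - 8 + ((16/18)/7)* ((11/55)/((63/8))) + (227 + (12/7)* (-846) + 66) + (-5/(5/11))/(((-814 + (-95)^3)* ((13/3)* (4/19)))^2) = -97227811030356940793969/83432406261702541680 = -1165.35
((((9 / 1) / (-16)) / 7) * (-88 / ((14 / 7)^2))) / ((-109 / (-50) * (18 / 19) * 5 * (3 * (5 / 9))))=627 / 6104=0.10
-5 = -5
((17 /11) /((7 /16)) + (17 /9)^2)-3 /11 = 42584 /6237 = 6.83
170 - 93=77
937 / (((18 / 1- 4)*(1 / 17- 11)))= -15929 / 2604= -6.12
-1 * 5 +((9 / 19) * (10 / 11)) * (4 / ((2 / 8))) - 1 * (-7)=1858 / 209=8.89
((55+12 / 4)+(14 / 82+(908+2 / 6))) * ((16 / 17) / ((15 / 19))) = 1152.22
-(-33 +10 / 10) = 32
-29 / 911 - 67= -61066 / 911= -67.03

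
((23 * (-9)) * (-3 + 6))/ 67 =-621/ 67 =-9.27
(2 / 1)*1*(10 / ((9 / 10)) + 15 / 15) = 24.22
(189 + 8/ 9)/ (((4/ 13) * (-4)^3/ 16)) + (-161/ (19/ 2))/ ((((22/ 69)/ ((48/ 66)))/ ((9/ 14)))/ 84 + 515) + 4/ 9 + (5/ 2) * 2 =-3126435615259/ 21000663216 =-148.87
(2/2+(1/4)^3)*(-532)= -540.31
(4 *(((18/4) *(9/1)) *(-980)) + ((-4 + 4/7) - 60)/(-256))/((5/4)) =-71124369/560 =-127007.80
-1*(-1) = 1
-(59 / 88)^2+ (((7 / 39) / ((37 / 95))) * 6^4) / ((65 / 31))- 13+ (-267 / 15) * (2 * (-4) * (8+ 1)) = 376005313031 / 242116160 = 1553.00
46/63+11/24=599/504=1.19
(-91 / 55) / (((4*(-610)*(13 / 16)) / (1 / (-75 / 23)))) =-322 / 1258125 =-0.00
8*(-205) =-1640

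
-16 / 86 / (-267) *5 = 40 / 11481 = 0.00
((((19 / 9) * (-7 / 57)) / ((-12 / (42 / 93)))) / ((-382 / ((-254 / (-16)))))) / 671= -6223 / 10297992672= -0.00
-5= -5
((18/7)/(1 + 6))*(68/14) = 612/343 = 1.78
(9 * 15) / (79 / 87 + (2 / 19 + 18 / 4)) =446310 / 18227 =24.49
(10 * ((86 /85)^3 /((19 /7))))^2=79295178086656 /5446039005625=14.56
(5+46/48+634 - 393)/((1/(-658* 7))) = -13649881/12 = -1137490.08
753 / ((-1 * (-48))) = 251 / 16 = 15.69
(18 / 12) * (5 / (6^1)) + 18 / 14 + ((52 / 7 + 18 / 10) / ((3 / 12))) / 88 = 4551 / 1540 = 2.96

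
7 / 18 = 0.39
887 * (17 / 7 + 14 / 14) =21288 / 7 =3041.14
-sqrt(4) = -2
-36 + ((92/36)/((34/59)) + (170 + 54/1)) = 58885/306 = 192.43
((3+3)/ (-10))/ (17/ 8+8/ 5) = -24/ 149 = -0.16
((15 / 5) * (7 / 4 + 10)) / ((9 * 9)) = 47 / 108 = 0.44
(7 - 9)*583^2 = -679778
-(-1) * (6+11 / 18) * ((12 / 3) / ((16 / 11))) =18.18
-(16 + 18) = -34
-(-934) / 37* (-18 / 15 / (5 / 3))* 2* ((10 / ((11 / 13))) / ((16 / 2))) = -109278 / 2035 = -53.70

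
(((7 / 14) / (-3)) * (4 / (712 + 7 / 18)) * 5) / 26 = -30 / 166699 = -0.00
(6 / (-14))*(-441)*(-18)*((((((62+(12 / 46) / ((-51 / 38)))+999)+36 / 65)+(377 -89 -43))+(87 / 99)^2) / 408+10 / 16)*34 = -1361903087601 / 3075215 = -442864.35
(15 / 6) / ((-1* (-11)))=5 / 22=0.23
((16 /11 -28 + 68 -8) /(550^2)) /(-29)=-92 /24124375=-0.00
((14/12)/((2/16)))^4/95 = 614656/7695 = 79.88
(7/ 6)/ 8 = 7/ 48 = 0.15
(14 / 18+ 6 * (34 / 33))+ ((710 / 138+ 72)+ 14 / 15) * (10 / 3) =267.22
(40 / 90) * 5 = 20 / 9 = 2.22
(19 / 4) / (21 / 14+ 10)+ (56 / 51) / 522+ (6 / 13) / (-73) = 237559117 / 581078394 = 0.41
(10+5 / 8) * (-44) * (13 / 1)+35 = -6042.50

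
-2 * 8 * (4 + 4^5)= -16448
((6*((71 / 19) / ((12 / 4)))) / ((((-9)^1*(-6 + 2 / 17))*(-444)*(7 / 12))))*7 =-1207 / 316350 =-0.00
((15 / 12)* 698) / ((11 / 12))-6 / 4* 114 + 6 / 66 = 8590 / 11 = 780.91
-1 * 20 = -20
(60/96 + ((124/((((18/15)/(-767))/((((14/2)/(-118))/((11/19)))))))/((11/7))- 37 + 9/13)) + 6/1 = 5138.26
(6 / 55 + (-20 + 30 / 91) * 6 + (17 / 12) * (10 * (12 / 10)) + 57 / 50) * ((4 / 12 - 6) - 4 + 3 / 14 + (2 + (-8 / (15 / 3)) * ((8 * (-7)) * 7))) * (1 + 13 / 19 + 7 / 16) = -131193.87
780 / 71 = 10.99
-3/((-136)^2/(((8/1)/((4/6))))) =-9/4624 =-0.00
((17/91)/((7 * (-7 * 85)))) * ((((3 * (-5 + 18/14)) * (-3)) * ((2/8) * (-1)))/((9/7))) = 1/3430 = 0.00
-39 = -39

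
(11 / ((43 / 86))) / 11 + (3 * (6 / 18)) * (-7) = -5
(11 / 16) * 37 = 407 / 16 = 25.44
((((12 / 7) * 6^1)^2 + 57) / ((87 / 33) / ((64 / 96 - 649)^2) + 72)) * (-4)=-442598792900 / 48937215663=-9.04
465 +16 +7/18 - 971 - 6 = -8921/18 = -495.61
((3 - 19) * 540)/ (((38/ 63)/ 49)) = -13335840/ 19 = -701886.32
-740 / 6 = -370 / 3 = -123.33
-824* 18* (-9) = 133488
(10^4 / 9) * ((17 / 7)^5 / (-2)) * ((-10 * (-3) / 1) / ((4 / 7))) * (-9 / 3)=17748212500 / 2401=7392008.54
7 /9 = 0.78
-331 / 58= -5.71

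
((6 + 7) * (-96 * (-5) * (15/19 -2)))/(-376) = 20.09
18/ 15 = 6/ 5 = 1.20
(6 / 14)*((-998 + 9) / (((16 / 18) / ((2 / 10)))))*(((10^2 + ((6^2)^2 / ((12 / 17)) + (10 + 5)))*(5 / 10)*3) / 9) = -17365851 / 560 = -31010.45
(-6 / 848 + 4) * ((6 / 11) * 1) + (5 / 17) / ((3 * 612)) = 9908588 / 4549149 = 2.18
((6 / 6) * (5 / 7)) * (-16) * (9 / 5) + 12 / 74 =-5286 / 259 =-20.41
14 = 14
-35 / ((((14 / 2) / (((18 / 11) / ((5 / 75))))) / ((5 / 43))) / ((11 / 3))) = -2250 / 43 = -52.33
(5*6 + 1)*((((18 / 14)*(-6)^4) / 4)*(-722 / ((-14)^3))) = 8158239 / 2401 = 3397.85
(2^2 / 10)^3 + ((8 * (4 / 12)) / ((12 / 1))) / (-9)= 398 / 10125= 0.04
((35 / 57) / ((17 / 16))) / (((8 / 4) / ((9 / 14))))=60 / 323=0.19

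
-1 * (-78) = 78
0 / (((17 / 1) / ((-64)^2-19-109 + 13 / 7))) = 0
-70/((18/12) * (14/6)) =-20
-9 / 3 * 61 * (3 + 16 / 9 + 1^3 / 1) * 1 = -3172 / 3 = -1057.33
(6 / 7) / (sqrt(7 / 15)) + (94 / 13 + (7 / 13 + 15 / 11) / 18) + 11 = 6 * sqrt(105) / 49 + 23599 / 1287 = 19.59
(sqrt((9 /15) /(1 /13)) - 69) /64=-69 /64 + sqrt(195) /320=-1.03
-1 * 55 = -55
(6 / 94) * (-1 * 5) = -15 / 47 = -0.32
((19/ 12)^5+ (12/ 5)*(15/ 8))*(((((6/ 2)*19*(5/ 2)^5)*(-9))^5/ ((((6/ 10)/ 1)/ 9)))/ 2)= -2350296430128199128806591033935546875/ 68719476736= -34201314412758789386230510.00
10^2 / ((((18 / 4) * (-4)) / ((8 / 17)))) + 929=141737 / 153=926.39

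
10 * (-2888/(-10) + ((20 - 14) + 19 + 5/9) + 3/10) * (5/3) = 141595/27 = 5244.26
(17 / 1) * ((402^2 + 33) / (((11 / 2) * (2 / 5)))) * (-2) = -27478290 / 11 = -2498026.36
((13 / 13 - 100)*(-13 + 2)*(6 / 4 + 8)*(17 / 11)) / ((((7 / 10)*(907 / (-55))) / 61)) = -536414175 / 6349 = -84487.98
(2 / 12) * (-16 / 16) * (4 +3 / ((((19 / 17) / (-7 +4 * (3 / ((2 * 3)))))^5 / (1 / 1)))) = 895.31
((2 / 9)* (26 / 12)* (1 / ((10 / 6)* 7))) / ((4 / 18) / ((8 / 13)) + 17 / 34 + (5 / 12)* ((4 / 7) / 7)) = 364 / 7895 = 0.05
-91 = -91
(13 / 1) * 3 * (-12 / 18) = -26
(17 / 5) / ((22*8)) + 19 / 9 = 16873 / 7920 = 2.13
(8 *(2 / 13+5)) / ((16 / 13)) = 67 / 2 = 33.50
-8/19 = -0.42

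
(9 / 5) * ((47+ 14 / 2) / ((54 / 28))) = 252 / 5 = 50.40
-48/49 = -0.98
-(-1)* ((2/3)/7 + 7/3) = 17/7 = 2.43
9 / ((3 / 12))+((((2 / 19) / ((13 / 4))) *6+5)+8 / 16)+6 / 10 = 42.29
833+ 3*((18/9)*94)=1397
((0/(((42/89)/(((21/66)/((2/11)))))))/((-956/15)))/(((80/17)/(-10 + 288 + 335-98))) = 0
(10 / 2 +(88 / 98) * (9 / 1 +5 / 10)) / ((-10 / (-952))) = 45084 / 35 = 1288.11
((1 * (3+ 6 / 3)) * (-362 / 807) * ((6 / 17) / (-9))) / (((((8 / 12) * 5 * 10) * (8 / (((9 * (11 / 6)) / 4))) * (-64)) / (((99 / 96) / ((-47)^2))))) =-65703 / 6620287467520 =-0.00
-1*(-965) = 965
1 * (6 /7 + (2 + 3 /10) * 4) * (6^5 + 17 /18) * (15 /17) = 24637360 /357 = 69012.21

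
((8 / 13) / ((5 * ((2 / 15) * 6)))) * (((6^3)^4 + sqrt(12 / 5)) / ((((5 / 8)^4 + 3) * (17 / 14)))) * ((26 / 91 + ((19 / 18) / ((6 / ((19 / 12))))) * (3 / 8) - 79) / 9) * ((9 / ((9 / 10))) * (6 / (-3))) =1947370496 * sqrt(15) / 693466839 + 43611128573460480 / 2853773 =15281919271.26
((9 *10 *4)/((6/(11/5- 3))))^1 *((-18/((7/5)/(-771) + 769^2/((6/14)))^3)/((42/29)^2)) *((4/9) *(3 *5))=8922270445625/8535793061765846405865193802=0.00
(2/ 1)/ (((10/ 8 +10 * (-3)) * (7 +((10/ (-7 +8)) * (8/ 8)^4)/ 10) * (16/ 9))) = -9/ 1840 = -0.00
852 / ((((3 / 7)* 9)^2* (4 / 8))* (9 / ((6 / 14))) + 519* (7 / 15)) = 59640 / 27889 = 2.14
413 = 413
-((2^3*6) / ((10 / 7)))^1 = -168 / 5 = -33.60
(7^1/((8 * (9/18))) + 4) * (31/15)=713/60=11.88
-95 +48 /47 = -4417 /47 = -93.98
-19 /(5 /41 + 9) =-779 /374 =-2.08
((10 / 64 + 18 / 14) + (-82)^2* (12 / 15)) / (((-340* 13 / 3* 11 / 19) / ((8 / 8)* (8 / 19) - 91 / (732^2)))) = -60191028693 / 22671308800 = -2.65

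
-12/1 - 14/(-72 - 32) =-617/52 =-11.87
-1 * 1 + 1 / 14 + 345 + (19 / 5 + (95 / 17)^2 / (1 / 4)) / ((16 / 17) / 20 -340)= 56277635 / 163744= 343.69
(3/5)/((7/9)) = 27/35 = 0.77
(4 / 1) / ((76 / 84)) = 4.42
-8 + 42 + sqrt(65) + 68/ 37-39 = -117/ 37 + sqrt(65) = 4.90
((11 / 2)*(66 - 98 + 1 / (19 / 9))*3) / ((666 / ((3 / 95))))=-6589 / 267140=-0.02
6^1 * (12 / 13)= 72 / 13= 5.54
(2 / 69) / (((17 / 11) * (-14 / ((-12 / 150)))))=22 / 205275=0.00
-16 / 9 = -1.78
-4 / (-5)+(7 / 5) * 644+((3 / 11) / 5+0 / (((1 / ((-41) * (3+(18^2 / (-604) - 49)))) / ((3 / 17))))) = 902.45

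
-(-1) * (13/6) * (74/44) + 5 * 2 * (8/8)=1801/132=13.64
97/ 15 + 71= 1162/ 15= 77.47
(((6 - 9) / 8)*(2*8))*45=-270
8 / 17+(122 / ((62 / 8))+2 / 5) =43774 / 2635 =16.61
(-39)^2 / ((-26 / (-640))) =37440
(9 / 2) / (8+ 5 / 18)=0.54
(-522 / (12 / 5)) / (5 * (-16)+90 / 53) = 4611 / 1660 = 2.78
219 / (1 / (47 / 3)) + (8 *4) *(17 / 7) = 24561 / 7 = 3508.71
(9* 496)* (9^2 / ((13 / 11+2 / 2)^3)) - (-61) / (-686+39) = 720786457 / 20704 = 34813.87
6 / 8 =3 / 4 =0.75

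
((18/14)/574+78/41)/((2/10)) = 38265/4018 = 9.52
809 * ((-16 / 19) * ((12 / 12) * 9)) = -116496 / 19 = -6131.37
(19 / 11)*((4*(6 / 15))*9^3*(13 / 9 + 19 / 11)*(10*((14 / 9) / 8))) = 1503432 / 121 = 12425.06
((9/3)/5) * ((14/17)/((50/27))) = 567/2125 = 0.27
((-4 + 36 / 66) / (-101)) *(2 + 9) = 38 / 101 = 0.38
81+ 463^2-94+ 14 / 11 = 2357930 / 11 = 214357.27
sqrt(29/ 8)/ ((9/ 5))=5 *sqrt(58)/ 36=1.06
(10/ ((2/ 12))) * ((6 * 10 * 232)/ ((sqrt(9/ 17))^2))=1577600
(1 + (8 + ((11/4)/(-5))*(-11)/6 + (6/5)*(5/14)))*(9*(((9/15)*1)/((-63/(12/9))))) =-8767/7350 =-1.19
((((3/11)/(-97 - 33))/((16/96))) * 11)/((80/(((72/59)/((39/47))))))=-1269/498550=-0.00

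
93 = 93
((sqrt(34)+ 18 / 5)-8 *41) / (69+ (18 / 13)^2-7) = -137059 / 27005+ 169 *sqrt(34) / 10802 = -4.98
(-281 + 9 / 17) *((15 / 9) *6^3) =-1716480 / 17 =-100969.41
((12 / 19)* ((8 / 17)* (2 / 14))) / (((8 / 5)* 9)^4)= 625 / 632935296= 0.00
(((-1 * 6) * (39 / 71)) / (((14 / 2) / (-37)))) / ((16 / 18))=38961 / 1988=19.60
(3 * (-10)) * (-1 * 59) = 1770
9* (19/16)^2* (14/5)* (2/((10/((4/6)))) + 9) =1038597/3200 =324.56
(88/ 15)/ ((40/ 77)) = 847/ 75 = 11.29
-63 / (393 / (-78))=1638 / 131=12.50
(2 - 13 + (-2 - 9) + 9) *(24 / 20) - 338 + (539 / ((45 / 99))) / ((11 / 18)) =7934 / 5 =1586.80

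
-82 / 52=-41 / 26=-1.58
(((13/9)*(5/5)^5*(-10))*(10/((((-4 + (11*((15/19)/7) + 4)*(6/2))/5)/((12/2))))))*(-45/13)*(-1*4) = -7980000/1559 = -5118.67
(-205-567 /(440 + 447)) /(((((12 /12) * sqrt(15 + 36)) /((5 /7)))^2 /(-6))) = 9120100 /738871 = 12.34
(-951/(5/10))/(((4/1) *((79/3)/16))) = -22824/79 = -288.91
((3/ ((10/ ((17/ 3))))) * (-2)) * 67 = -1139/ 5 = -227.80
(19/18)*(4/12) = 19/54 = 0.35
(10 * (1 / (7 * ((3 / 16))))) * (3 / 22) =80 / 77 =1.04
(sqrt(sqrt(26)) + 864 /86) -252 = -10404 /43 + 26^(1 /4) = -239.70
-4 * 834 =-3336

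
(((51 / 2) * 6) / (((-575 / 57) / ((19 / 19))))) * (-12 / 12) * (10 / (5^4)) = 17442 / 71875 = 0.24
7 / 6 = 1.17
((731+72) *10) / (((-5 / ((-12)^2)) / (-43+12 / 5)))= 46946592 / 5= 9389318.40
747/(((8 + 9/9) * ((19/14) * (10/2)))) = 1162/95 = 12.23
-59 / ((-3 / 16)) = 944 / 3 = 314.67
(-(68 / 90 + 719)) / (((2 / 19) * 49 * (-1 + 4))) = -12559 / 270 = -46.51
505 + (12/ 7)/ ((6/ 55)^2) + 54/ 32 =218647/ 336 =650.74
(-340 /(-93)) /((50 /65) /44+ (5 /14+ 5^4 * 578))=68068 /6725976225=0.00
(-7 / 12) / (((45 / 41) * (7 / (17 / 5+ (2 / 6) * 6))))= -41 / 100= -0.41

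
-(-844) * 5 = 4220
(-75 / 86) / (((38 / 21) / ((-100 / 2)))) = 39375 / 1634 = 24.10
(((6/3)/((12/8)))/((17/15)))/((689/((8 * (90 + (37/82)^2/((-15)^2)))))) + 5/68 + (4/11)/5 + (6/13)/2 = 12525525587/7797062988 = 1.61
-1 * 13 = -13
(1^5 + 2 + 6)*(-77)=-693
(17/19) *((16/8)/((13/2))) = 68/247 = 0.28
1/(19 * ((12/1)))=1/228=0.00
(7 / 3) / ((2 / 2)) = 7 / 3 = 2.33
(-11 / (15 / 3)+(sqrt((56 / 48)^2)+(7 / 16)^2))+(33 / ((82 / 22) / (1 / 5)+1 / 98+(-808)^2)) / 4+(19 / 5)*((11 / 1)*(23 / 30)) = 31.20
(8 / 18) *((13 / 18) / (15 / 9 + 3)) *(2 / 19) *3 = 26 / 1197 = 0.02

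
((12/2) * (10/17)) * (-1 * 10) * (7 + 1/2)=-4500/17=-264.71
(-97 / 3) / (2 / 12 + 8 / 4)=-194 / 13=-14.92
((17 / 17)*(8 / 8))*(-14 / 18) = -7 / 9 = -0.78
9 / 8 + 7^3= 344.12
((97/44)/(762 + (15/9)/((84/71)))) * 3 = 18333/2116169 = 0.01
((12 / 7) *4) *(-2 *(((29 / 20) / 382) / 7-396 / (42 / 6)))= 36304932 / 46795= 775.83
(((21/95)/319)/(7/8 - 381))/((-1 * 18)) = 28/276472515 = 0.00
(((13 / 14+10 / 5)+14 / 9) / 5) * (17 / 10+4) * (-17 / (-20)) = 4.35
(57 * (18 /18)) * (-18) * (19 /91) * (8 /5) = -155952 /455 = -342.75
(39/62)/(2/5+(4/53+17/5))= 795/4898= 0.16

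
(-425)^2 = 180625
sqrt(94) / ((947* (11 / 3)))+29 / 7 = 3* sqrt(94) / 10417+29 / 7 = 4.15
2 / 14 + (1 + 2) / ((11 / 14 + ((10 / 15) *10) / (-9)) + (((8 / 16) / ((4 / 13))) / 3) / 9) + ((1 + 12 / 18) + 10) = 40.34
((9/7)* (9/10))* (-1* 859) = -69579/70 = -993.99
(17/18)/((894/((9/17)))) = 0.00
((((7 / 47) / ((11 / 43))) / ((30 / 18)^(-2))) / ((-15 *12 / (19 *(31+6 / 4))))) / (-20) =371735 / 1340064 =0.28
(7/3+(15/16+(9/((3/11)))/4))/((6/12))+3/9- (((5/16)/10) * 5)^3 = 765827/32768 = 23.37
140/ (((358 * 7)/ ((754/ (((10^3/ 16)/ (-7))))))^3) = -12002509792/ 2240366796875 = -0.01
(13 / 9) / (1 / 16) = 208 / 9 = 23.11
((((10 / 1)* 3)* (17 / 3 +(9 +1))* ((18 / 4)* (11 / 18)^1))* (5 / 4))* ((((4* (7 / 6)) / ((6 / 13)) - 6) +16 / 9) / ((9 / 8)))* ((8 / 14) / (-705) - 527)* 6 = -15162366670 / 567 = -26741387.43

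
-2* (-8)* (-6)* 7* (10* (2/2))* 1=-6720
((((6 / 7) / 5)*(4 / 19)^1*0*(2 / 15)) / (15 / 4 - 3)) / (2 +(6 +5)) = 0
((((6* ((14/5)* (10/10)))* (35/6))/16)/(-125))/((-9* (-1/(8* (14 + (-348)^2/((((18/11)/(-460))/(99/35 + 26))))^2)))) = -5244122176383444964/125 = -41952977411067559.71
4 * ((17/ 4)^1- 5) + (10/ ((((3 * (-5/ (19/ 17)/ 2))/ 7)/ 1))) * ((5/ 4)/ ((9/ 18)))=-1483/ 51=-29.08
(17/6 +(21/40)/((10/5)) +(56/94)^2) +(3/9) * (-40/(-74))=23741313/6538640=3.63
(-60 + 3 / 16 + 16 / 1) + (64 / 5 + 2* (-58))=-11761 / 80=-147.01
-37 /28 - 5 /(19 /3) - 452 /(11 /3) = -733745 /5852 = -125.38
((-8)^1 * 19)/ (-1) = 152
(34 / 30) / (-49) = -17 / 735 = -0.02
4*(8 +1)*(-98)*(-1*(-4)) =-14112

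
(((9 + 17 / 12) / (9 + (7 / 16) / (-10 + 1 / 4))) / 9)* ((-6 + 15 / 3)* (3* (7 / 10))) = -2275 / 8382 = -0.27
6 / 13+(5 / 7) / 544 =22913 / 49504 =0.46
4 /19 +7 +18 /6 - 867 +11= -16070 /19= -845.79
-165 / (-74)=165 / 74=2.23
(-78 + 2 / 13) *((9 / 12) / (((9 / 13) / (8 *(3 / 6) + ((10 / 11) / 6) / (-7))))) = -21137 / 63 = -335.51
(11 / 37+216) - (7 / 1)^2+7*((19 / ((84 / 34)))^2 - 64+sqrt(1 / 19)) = 7*sqrt(19) / 19+1242901 / 9324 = 134.91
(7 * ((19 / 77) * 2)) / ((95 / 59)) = 118 / 55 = 2.15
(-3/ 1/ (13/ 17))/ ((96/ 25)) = -425/ 416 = -1.02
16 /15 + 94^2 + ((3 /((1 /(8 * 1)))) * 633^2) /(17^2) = 182556724 /4335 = 42112.28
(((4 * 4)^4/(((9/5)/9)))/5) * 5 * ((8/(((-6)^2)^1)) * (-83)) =-54394880/9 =-6043875.56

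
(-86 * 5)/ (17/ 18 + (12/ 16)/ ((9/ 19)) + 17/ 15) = -77400/ 659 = -117.45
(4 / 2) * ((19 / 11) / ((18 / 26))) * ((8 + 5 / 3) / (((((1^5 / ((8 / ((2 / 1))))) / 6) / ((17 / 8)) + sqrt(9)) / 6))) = 95.84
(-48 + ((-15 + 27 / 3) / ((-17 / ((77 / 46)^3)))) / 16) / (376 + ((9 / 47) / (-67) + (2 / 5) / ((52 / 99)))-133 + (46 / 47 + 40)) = -0.17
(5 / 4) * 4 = 5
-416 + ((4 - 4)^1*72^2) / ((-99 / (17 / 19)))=-416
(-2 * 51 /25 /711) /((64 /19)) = -323 /189600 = -0.00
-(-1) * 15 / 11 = 15 / 11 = 1.36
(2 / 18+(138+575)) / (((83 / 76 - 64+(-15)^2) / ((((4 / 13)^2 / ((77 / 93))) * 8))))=1935463424 / 480921441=4.02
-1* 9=-9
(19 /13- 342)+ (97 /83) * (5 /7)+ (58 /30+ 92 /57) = -241203929 /717535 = -336.16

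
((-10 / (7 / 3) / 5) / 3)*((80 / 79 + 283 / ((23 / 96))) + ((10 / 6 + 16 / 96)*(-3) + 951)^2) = -6505968225 / 25438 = -255757.85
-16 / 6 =-8 / 3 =-2.67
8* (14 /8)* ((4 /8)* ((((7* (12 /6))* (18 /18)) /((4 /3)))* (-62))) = -4557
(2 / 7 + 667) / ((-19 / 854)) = -569862 / 19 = -29992.74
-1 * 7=-7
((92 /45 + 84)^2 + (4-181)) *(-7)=-102437713 /2025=-50586.52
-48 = -48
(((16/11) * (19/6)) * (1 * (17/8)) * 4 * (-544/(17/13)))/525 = -537472/17325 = -31.02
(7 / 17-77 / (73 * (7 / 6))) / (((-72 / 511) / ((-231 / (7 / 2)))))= -47047 / 204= -230.62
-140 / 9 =-15.56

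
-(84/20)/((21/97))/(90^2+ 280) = -97/41900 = -0.00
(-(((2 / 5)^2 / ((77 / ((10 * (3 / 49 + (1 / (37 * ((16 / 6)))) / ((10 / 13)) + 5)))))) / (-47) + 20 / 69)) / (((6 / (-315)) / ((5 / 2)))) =6510463621 / 172467064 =37.75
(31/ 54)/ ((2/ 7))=217/ 108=2.01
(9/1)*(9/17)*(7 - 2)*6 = 2430/17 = 142.94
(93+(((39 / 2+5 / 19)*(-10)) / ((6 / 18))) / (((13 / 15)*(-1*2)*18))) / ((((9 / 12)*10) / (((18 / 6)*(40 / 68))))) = 26.35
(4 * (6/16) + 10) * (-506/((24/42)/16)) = -162932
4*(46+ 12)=232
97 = 97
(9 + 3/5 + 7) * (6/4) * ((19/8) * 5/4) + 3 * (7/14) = 75.42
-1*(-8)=8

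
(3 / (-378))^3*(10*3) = -5 / 333396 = -0.00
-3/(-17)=0.18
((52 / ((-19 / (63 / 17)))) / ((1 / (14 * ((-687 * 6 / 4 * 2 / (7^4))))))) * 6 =11574576 / 15827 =731.32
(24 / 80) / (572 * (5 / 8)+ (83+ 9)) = 3 / 4495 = 0.00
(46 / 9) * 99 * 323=163438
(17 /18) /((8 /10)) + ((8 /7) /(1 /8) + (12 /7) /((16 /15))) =859 /72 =11.93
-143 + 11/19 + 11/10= -141.32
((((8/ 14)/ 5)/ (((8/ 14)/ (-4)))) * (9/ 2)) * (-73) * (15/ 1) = 3942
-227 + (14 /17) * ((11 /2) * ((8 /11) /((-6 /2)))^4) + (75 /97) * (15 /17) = -40232068394 /177780339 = -226.30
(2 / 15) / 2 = 1 / 15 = 0.07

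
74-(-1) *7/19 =1413/19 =74.37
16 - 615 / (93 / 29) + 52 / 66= -179011 / 1023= -174.99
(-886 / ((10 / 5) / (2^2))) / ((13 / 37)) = -65564 / 13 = -5043.38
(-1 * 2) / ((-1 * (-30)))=-0.07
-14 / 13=-1.08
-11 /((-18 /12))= 22 /3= 7.33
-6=-6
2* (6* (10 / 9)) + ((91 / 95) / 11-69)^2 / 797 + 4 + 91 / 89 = 24.31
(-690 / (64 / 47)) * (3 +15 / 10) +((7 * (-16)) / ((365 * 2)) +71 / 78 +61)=-2021121781 / 911040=-2218.48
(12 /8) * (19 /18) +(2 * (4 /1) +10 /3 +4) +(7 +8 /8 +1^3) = 311 /12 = 25.92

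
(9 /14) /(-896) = -9 /12544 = -0.00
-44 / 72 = -11 / 18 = -0.61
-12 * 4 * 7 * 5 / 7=-240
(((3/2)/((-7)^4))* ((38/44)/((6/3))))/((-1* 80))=-57/16903040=-0.00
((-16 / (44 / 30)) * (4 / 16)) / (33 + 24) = -10 / 209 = -0.05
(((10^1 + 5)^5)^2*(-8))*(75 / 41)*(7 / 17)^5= -5815057869140625000 / 58214137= -99890819804.49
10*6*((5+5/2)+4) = 690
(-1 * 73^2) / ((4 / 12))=-15987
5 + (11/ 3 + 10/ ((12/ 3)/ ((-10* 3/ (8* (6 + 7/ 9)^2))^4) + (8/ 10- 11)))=5103502943932662344/ 588858180775978107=8.67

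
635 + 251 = 886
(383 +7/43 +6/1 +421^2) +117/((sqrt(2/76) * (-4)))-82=7634571/43-117 * sqrt(38)/4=177367.85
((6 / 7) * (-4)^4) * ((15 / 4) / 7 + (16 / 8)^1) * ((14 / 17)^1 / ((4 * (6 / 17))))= 2272 / 7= 324.57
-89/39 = -2.28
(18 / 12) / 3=1 / 2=0.50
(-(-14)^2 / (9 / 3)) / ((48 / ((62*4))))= -337.56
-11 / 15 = -0.73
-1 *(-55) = 55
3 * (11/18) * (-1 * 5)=-55/6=-9.17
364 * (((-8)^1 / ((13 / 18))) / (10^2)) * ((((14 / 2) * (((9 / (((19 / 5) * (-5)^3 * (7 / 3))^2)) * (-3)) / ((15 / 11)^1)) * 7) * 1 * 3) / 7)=384912 / 28203125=0.01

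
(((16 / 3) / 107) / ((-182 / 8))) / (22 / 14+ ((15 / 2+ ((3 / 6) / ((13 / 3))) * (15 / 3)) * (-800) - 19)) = 32 / 94628553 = 0.00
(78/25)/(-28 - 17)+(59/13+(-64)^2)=4100.47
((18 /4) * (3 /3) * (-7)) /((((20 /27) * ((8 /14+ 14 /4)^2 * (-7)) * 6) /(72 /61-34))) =-441441 /220210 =-2.00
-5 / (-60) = 1 / 12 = 0.08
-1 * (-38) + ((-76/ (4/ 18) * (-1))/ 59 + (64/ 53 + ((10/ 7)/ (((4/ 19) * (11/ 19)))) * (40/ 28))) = 104073567/ 1685453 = 61.75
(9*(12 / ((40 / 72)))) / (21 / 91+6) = 31.20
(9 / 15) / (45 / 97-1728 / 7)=-679 / 278835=-0.00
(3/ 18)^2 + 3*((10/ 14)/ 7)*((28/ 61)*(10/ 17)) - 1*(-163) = 42624671/ 261324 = 163.11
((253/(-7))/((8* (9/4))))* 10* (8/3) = -53.54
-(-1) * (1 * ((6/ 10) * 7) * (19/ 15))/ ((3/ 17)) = 2261/ 75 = 30.15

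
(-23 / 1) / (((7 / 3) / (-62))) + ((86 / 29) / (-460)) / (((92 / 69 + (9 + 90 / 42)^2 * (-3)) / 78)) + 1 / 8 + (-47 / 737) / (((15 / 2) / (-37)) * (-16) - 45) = 16118889911426459 / 26369477349600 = 611.27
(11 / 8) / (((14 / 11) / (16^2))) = 276.57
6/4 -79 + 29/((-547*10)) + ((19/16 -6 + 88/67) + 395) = 920610071/2931920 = 314.00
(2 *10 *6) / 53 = 2.26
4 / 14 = 2 / 7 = 0.29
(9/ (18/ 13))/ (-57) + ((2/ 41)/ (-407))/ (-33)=-2386165/ 20925498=-0.11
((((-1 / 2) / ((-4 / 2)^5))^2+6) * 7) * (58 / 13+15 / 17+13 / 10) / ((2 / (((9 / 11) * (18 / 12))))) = 171.24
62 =62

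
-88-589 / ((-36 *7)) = -21587 / 252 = -85.66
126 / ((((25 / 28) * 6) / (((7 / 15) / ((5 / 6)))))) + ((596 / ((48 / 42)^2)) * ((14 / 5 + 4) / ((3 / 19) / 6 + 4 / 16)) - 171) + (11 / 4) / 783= 11071.81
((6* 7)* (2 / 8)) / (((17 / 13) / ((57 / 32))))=15561 / 1088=14.30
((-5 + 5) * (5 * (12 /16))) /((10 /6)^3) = 0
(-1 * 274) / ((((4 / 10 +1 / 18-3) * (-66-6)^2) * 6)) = 685 / 197856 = 0.00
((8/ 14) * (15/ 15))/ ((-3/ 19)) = -76/ 21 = -3.62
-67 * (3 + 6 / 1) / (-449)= 603 / 449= 1.34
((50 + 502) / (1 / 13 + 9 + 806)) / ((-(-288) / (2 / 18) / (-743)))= -222157 / 1144368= -0.19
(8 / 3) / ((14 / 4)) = 16 / 21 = 0.76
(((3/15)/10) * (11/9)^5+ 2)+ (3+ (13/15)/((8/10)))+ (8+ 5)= 113007277/5904900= 19.14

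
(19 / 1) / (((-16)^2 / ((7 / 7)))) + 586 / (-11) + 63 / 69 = -3386425 / 64768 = -52.29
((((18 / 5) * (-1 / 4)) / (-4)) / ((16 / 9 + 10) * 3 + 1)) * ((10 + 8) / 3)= 81 / 2180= 0.04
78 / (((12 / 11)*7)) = 143 / 14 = 10.21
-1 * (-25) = 25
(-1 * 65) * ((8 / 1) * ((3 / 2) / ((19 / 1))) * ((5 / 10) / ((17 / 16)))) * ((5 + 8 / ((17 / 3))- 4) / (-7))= 255840 / 38437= 6.66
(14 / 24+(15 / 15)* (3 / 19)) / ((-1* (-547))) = 169 / 124716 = 0.00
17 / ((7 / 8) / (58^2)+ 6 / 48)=457504 / 3371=135.72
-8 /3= -2.67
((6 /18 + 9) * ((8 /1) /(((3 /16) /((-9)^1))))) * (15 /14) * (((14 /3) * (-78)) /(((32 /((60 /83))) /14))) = 36691200 /83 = 442062.65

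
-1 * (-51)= 51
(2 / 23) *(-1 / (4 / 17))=-17 / 46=-0.37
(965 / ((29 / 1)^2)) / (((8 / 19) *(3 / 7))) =128345 / 20184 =6.36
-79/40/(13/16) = -158/65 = -2.43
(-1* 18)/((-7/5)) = 90/7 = 12.86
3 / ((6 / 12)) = 6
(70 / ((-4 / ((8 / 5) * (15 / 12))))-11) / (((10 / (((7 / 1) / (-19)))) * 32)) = 0.05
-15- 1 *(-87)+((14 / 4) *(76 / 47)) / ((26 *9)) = 396061 / 5499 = 72.02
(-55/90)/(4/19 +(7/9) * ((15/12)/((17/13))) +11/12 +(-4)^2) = -3553/103900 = -0.03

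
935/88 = 85/8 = 10.62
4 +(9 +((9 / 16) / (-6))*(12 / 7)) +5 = 999 / 56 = 17.84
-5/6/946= -5/5676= -0.00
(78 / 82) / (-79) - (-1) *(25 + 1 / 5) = 407919 / 16195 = 25.19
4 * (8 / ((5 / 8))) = 256 / 5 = 51.20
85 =85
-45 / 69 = -0.65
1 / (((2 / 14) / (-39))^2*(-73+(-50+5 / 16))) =-91728 / 151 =-607.47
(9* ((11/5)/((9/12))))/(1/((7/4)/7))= 33/5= 6.60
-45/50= -9/10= -0.90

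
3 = 3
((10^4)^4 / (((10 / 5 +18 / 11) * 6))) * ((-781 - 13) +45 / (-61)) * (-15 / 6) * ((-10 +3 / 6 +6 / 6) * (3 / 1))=-1416495781250000000000 / 61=-23221242315573770491.80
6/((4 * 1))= 3/2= 1.50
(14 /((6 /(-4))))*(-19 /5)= 532 /15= 35.47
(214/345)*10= 428/69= 6.20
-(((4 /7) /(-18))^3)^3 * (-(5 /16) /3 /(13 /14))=-320 /87102678873899871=-0.00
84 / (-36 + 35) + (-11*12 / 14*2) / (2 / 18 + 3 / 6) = -804 / 7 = -114.86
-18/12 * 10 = -15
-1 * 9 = -9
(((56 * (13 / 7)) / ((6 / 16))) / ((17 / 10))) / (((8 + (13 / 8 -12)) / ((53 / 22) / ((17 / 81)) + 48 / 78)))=-150530560 / 181203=-830.73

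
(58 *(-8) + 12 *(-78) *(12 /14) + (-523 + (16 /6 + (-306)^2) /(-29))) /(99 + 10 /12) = -6112174 /121597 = -50.27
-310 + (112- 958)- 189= -1345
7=7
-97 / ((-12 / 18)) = 291 / 2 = 145.50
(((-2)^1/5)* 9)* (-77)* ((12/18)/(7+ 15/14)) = 12936/565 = 22.90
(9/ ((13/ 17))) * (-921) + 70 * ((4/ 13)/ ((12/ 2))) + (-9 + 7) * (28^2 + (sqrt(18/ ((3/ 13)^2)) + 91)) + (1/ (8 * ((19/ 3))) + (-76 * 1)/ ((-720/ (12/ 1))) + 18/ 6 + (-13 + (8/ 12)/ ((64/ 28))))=-62215811/ 4940 - 26 * sqrt(2)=-12631.06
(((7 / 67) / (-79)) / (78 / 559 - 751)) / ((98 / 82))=1763 / 1196265637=0.00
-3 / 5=-0.60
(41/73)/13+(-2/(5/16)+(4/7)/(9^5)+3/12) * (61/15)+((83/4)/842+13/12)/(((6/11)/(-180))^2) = 120633.73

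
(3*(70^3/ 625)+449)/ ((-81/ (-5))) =129.35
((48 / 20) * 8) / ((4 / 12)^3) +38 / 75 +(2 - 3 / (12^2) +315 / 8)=672313 / 1200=560.26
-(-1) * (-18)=-18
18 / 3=6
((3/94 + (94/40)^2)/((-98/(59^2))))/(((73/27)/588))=-29443213503/686200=-42907.63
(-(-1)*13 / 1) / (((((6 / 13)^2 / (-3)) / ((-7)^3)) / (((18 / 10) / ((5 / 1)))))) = 22607.13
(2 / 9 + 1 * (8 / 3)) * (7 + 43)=1300 / 9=144.44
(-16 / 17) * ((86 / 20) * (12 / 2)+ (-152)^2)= -1850384 / 85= -21769.22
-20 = -20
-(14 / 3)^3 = -2744 / 27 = -101.63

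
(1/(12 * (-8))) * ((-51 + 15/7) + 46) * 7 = 5/24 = 0.21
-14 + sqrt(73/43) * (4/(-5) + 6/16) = -14-17 * sqrt(3139)/1720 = -14.55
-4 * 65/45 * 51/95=-884/285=-3.10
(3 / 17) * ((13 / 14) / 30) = 13 / 2380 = 0.01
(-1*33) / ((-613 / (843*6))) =166914 / 613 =272.29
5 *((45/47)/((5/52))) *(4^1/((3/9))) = 28080/47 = 597.45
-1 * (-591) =591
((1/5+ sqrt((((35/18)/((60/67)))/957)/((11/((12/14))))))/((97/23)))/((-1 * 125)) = -23/60625-23 * sqrt(5829)/69621750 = -0.00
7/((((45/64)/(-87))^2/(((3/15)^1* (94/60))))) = 566659072/16875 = 33579.80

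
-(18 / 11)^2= -324 / 121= -2.68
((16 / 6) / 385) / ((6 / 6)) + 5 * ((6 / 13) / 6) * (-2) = -11446 / 15015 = -0.76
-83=-83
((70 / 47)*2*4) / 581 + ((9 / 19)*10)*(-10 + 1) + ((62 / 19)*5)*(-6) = -10414150 / 74119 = -140.51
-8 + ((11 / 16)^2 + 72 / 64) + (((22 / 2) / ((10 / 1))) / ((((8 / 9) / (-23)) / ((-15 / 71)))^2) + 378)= 521965799 / 1290496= 404.47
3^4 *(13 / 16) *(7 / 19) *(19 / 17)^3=33.85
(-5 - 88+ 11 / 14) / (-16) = 1291 / 224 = 5.76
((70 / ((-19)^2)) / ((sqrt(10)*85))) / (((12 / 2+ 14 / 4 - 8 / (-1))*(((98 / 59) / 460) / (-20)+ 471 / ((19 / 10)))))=21712*sqrt(10) / 412888661287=0.00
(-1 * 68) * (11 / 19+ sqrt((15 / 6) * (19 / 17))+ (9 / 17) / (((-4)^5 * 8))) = -2 * sqrt(3230)- 1531733 / 38912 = -153.03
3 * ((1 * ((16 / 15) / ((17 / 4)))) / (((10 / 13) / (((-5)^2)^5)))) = 162500000 / 17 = 9558823.53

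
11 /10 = 1.10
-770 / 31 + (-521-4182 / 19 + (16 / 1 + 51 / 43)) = -18963792 / 25327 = -748.76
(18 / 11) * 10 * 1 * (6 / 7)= 1080 / 77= 14.03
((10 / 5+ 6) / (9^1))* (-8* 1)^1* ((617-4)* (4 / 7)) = -156928 / 63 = -2490.92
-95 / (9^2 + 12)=-95 / 93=-1.02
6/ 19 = 0.32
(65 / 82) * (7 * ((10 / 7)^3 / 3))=32500 / 6027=5.39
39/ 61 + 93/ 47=7506/ 2867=2.62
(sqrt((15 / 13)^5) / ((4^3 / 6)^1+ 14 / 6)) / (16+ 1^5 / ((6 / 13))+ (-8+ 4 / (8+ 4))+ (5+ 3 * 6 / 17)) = 7650 * sqrt(195) / 16079843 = 0.01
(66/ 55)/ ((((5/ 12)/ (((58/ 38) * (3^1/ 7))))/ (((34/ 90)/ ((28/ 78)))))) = 230724/ 116375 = 1.98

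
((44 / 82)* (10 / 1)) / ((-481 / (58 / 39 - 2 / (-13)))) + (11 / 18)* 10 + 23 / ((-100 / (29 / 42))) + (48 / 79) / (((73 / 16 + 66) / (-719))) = -74080654076843 / 288113669461800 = -0.26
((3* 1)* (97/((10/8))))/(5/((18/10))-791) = -5238/17735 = -0.30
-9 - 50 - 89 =-148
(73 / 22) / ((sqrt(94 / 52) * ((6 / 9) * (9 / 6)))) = 73 * sqrt(1222) / 1034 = 2.47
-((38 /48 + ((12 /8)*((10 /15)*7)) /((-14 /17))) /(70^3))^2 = -1369 /2710632960000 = -0.00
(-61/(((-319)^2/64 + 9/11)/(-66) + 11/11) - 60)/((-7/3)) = 184724028/7514381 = 24.58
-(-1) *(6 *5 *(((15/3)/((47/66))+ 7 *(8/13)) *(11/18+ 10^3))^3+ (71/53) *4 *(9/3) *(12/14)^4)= 43700697852009.17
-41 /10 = -4.10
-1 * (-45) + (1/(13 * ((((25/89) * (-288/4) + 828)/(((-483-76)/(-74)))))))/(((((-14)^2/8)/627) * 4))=7821211603/173786928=45.00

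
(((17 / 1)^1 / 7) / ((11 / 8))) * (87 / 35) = 11832 / 2695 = 4.39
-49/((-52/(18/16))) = 441/416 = 1.06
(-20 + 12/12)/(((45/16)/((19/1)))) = -5776/45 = -128.36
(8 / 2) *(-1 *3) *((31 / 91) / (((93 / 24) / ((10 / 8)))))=-120 / 91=-1.32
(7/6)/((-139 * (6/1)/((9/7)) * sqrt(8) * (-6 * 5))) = sqrt(2)/66720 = 0.00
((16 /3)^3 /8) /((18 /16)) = 4096 /243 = 16.86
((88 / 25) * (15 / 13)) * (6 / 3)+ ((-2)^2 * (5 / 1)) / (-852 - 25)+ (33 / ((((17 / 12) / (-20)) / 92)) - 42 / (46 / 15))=-955455548779 / 22288955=-42866.77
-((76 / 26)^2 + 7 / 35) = -7389 / 845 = -8.74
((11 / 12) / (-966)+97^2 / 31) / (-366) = -109068787 / 131522832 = -0.83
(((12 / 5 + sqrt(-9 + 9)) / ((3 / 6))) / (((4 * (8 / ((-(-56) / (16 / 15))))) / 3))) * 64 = 1512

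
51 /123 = 17 /41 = 0.41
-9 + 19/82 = -719/82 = -8.77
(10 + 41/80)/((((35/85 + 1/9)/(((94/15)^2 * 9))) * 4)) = 284238657/160000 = 1776.49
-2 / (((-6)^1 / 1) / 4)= 1.33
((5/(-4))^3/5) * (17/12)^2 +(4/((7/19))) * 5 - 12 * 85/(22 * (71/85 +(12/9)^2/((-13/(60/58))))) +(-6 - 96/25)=-27407508005497/1183329100800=-23.16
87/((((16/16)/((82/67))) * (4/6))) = 10701/67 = 159.72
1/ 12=0.08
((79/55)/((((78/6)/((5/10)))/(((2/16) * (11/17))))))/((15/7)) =553/265200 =0.00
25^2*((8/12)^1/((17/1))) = 1250/51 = 24.51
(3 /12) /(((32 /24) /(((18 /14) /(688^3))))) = 27 /36473995264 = 0.00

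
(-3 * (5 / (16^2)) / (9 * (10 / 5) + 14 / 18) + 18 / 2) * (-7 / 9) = -302743 / 43264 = -7.00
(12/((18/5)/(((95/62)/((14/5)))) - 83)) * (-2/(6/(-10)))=-95000/181501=-0.52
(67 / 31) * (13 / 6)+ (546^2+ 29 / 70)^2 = 40499606771950643 / 455700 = 88873396471.25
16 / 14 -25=-167 / 7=-23.86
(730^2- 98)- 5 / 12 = 6393619 / 12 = 532801.58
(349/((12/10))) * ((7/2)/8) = 12215/96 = 127.24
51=51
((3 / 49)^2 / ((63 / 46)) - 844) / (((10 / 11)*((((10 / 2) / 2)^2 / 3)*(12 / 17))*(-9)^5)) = 147367033 / 13783840875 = 0.01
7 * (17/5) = 119/5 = 23.80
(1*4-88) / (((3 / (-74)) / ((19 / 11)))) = 39368 / 11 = 3578.91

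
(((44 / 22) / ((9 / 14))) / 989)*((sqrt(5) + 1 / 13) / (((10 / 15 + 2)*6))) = 7 / 462852 + 7*sqrt(5) / 35604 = 0.00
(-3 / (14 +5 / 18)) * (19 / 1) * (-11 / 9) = 1254 / 257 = 4.88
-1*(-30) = 30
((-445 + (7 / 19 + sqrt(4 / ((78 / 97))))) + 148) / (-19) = 5636 / 361 - sqrt(7566) / 741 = 15.49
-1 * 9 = -9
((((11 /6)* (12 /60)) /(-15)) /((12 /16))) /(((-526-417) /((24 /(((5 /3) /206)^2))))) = 7468736 /589375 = 12.67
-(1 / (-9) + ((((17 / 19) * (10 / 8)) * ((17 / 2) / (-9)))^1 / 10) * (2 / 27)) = 4393 / 36936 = 0.12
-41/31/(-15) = 41/465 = 0.09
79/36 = 2.19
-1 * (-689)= 689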